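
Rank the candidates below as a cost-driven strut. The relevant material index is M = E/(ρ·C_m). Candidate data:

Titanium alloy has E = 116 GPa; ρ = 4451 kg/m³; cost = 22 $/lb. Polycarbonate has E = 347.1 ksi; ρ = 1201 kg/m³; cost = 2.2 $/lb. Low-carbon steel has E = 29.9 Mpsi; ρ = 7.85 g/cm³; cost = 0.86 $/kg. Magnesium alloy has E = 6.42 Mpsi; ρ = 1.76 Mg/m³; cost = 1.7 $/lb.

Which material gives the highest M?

low-carbon steel

After converting to SI:
  titanium alloy: E = 116.0 GPa, ρ = 4451 kg/m³, cost = 48.50 $/kg
  polycarbonate: E = 2.393 GPa, ρ = 1201 kg/m³, cost = 4.850 $/kg
  low-carbon steel: E = 206.2 GPa, ρ = 7850 kg/m³, cost = 0.8600 $/kg
  magnesium alloy: E = 44.26 GPa, ρ = 1760 kg/m³, cost = 3.748 $/kg
  low-carbon steel: M = 30.5 MN·m per $
  magnesium alloy: M = 6.71 MN·m per $
  titanium alloy: M = 0.537 MN·m per $
  polycarbonate: M = 0.411 MN·m per $
Low-carbon steel has the largest M.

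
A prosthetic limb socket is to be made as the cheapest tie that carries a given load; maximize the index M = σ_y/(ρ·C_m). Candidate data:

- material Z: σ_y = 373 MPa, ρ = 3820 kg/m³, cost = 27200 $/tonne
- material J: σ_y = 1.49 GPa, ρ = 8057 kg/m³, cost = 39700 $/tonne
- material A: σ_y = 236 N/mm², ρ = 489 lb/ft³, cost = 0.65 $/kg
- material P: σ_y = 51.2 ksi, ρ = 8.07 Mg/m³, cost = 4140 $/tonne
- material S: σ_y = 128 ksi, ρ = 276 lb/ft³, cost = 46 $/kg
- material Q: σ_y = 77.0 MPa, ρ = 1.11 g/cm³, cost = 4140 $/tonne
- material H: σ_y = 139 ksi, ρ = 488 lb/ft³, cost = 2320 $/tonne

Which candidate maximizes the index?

In SI units:
  material Z: σ_y = 373.0 MPa, ρ = 3820 kg/m³, cost = 27.20 $/kg
  material J: σ_y = 1490 MPa, ρ = 8057 kg/m³, cost = 39.70 $/kg
  material A: σ_y = 236.0 MPa, ρ = 7833 kg/m³, cost = 0.6500 $/kg
  material P: σ_y = 353.0 MPa, ρ = 8070 kg/m³, cost = 4.140 $/kg
  material S: σ_y = 882.5 MPa, ρ = 4421 kg/m³, cost = 46.00 $/kg
  material Q: σ_y = 77.00 MPa, ρ = 1110 kg/m³, cost = 4.140 $/kg
  material H: σ_y = 958.4 MPa, ρ = 7817 kg/m³, cost = 2.320 $/kg
  material H: M = 52.8 kN·m per $
  material A: M = 46.4 kN·m per $
  material Q: M = 16.8 kN·m per $
  material P: M = 10.6 kN·m per $
  material J: M = 4.66 kN·m per $
  material S: M = 4.34 kN·m per $
  material Z: M = 3.59 kN·m per $
Material H ranks first.

material H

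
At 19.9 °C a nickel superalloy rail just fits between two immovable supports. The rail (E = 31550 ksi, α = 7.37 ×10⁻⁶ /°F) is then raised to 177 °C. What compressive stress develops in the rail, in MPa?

E = 31550 ksi = 217.5 GPa.
α = 7.37×10⁻⁶/°F × 9/5 = 13.3×10⁻⁶/K.
ΔT = 157.1 K. Constrained thermal stress σ = E·α·ΔT = 217.5×10³ MPa × 13.3×10⁻⁶ × 157.1 = 453 MPa (compressive).

453 MPa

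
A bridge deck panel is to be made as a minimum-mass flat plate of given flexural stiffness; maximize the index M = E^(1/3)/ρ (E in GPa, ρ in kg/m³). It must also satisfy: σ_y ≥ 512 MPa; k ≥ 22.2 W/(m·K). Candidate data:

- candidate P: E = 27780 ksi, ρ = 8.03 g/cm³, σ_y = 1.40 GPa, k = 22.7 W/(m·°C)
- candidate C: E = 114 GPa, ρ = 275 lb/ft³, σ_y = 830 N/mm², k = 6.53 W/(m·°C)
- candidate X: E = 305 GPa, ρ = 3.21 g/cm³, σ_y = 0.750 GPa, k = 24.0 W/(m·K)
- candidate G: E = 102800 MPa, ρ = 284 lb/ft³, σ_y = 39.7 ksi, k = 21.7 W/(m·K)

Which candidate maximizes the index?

candidate X

Screen on constraints: σ_y ≥ 512 MPa; k ≥ 22.2 W/(m·K). Survivors: candidate P, candidate X.
After converting to SI:
  candidate P: E = 191.5 GPa, ρ = 8030 kg/m³
  candidate X: E = 305.0 GPa, ρ = 3210 kg/m³
  candidate X: M = 2.10×10⁻³
  candidate P: M = 0.718×10⁻³
Candidate X has the largest M.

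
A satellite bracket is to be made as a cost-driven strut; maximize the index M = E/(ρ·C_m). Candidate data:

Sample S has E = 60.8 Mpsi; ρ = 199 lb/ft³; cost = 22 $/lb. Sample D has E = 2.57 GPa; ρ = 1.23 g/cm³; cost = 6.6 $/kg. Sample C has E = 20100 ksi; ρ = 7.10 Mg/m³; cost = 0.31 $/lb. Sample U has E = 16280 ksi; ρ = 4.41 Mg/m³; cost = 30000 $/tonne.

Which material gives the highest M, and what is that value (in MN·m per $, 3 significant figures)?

sample C, M = 28.6 MN·m per $

Convert each candidate to consistent units, then evaluate M:
  sample S: E = 419.2 GPa, ρ = 3188 kg/m³, cost = 48.50 $/kg
  sample D: E = 2.570 GPa, ρ = 1230 kg/m³, cost = 6.600 $/kg
  sample C: E = 138.6 GPa, ρ = 7100 kg/m³, cost = 0.6834 $/kg
  sample U: E = 112.2 GPa, ρ = 4410 kg/m³, cost = 30.00 $/kg
  sample C: M = 28.6 MN·m per $
  sample S: M = 2.71 MN·m per $
  sample U: M = 0.848 MN·m per $
  sample D: M = 0.317 MN·m per $
Sample C has the largest M.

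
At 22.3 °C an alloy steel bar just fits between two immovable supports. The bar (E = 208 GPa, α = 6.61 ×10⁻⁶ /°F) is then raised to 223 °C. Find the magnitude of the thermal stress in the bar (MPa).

α = 6.61×10⁻⁶/°F × 9/5 = 11.9×10⁻⁶/K.
ΔT = 200.7 K. Constrained thermal stress σ = E·α·ΔT = 208.0×10³ MPa × 11.9×10⁻⁶ × 200.7 = 497 MPa (compressive).

497 MPa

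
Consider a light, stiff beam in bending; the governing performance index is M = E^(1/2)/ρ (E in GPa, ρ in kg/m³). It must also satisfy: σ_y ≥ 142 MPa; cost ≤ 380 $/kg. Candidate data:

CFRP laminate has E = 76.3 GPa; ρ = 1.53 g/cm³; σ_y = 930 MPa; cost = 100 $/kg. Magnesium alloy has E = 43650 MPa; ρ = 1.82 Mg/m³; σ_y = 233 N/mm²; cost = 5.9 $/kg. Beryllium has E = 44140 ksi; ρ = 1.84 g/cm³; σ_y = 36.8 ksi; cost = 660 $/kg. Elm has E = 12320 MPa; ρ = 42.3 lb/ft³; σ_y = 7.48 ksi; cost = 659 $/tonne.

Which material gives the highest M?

Screen on constraints: σ_y ≥ 142 MPa; cost ≤ 380 $/kg. Survivors: CFRP laminate, magnesium alloy.
Convert each candidate to consistent units, then evaluate M:
  CFRP laminate: E = 76.30 GPa, ρ = 1530 kg/m³
  magnesium alloy: E = 43.65 GPa, ρ = 1820 kg/m³
  CFRP laminate: M = 5.71×10⁻³
  magnesium alloy: M = 3.63×10⁻³
Highest index: CFRP laminate.

CFRP laminate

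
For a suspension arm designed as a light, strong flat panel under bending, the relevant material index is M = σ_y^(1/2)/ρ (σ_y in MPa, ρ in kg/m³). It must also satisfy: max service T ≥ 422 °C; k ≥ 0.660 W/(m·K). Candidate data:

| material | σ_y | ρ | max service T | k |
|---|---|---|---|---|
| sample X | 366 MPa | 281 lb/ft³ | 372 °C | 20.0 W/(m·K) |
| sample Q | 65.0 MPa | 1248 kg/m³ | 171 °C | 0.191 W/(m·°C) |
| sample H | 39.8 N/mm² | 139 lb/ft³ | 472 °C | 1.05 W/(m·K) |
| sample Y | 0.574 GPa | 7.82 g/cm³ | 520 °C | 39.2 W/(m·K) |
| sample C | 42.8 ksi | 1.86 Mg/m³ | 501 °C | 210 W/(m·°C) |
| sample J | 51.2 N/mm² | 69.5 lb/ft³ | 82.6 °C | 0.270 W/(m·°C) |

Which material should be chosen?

Screen on constraints: max service T ≥ 422 °C; k ≥ 0.660 W/(m·K). Survivors: sample H, sample Y, sample C.
Convert each candidate to consistent units, then evaluate M:
  sample H: σ_y = 39.80 MPa, ρ = 2227 kg/m³
  sample Y: σ_y = 574.0 MPa, ρ = 7820 kg/m³
  sample C: σ_y = 295.1 MPa, ρ = 1860 kg/m³
  sample C: M = 9.24×10⁻³
  sample Y: M = 3.06×10⁻³
  sample H: M = 2.83×10⁻³
Highest index: sample C.

sample C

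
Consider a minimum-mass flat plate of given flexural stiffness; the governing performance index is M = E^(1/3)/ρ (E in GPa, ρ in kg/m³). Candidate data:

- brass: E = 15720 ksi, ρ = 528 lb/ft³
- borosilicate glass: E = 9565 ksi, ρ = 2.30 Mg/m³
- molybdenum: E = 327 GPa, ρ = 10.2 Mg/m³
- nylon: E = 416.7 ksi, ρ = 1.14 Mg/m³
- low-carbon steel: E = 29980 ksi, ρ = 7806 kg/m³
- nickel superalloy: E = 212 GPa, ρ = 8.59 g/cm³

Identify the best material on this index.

Normalizing units and computing the index:
  brass: E = 108.4 GPa, ρ = 8458 kg/m³
  borosilicate glass: E = 65.95 GPa, ρ = 2300 kg/m³
  molybdenum: E = 327.0 GPa, ρ = 10200 kg/m³
  nylon: E = 2.873 GPa, ρ = 1140 kg/m³
  low-carbon steel: E = 206.7 GPa, ρ = 7806 kg/m³
  nickel superalloy: E = 212.0 GPa, ρ = 8590 kg/m³
  borosilicate glass: M = 1.76×10⁻³
  nylon: M = 1.25×10⁻³
  low-carbon steel: M = 0.757×10⁻³
  nickel superalloy: M = 0.694×10⁻³
  molybdenum: M = 0.675×10⁻³
  brass: M = 0.564×10⁻³
Borosilicate glass has the largest M.

borosilicate glass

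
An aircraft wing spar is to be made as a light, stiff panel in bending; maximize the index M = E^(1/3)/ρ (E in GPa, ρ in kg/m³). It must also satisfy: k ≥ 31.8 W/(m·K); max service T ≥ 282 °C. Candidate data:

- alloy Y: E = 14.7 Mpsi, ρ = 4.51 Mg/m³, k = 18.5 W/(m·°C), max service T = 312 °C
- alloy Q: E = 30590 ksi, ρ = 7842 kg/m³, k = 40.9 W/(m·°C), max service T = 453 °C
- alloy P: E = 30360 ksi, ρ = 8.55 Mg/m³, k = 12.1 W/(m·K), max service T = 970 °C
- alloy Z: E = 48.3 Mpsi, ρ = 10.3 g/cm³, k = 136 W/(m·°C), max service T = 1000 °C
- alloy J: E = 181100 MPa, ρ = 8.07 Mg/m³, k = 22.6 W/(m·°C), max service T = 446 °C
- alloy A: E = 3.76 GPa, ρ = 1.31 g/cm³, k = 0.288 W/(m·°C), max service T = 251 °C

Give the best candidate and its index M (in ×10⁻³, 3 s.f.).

Screen on constraints: k ≥ 31.8 W/(m·K); max service T ≥ 282 °C. Survivors: alloy Q, alloy Z.
Putting every candidate on a common basis:
  alloy Q: E = 210.9 GPa, ρ = 7842 kg/m³
  alloy Z: E = 333.0 GPa, ρ = 10300 kg/m³
  alloy Q: M = 0.759×10⁻³
  alloy Z: M = 0.673×10⁻³
Highest index: alloy Q.

alloy Q, M = 0.759×10⁻³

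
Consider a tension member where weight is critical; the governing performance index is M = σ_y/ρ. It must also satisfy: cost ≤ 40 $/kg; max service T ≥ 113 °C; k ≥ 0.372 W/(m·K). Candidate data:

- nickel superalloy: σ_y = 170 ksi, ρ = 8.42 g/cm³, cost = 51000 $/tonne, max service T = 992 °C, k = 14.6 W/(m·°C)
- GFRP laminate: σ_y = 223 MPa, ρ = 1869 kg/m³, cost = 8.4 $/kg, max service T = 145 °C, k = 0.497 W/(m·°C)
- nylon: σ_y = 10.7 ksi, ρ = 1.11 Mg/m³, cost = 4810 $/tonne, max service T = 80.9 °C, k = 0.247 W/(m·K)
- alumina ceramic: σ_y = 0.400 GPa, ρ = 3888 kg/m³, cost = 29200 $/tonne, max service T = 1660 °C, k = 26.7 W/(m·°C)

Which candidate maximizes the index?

Screen on constraints: cost ≤ 40 $/kg; max service T ≥ 113 °C; k ≥ 0.372 W/(m·K). Survivors: GFRP laminate, alumina ceramic.
Putting every candidate on a common basis:
  GFRP laminate: σ_y = 223.0 MPa, ρ = 1869 kg/m³
  alumina ceramic: σ_y = 400.0 MPa, ρ = 3888 kg/m³
  GFRP laminate: M = 119 kN·m/kg
  alumina ceramic: M = 103 kN·m/kg
The maximum is for GFRP laminate.

GFRP laminate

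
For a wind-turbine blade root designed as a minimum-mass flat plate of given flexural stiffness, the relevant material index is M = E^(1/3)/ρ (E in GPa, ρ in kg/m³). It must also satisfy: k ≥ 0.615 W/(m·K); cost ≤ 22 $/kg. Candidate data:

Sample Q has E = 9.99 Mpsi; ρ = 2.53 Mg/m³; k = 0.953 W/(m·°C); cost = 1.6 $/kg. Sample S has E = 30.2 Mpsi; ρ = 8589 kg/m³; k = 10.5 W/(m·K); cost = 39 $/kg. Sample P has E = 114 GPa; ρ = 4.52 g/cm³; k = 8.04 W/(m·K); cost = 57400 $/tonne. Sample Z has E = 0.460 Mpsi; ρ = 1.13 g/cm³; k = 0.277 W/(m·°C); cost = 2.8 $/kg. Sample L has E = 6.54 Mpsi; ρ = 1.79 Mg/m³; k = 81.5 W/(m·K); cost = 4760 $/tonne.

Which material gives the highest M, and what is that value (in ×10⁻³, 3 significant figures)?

Screen on constraints: k ≥ 0.615 W/(m·K); cost ≤ 22 $/kg. Survivors: sample Q, sample L.
In SI units:
  sample Q: E = 68.88 GPa, ρ = 2530 kg/m³
  sample L: E = 45.09 GPa, ρ = 1790 kg/m³
  sample L: M = 1.99×10⁻³
  sample Q: M = 1.62×10⁻³
The maximum is for sample L.

sample L, M = 1.99×10⁻³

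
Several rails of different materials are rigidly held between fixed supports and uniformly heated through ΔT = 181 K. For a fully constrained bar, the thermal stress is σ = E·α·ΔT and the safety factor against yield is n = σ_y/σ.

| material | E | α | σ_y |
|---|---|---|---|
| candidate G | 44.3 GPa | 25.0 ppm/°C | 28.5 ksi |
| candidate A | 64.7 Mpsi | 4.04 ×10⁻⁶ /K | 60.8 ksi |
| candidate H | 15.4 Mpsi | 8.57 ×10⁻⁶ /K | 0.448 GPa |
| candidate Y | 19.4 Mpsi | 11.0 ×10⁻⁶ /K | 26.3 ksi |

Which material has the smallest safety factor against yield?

candidate Y

With everything in SI (GPa, ×10⁻⁶/K, MPa):
  candidate G: E = 44.30, α = 25.0, σ_y = 196.5 → σ = 200 MPa, n = 0.980
  candidate A: E = 446.1, α = 4.04, σ_y = 419.2 → σ = 326 MPa, n = 1.29
  candidate H: E = 106.2, α = 8.57, σ_y = 448.0 → σ = 165 MPa, n = 2.72
  candidate Y: E = 133.8, α = 11.0, σ_y = 181.3 → σ = 266 MPa, n = 0.681
Candidate Y has the lowest safety factor, n = 0.681.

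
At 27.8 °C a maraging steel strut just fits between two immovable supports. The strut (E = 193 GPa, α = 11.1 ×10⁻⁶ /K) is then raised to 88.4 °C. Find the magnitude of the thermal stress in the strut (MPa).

130 MPa

ΔT = 60.60 K. Constrained thermal stress σ = E·α·ΔT = 193.0×10³ MPa × 11.1×10⁻⁶ × 60.60 = 130 MPa (compressive).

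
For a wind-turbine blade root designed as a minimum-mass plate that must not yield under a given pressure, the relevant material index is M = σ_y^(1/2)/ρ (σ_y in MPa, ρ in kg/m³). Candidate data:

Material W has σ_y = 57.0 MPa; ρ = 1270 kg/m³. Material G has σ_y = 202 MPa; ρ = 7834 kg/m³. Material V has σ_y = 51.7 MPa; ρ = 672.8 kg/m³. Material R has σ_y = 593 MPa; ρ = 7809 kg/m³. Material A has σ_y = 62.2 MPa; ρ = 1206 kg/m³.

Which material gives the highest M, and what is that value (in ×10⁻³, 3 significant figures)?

material V, M = 10.7×10⁻³

Computing M directly (units already consistent):
  material V: M = 10.7×10⁻³
  material A: M = 6.54×10⁻³
  material W: M = 5.94×10⁻³
  material R: M = 3.12×10⁻³
  material G: M = 1.81×10⁻³
The maximum is for material V.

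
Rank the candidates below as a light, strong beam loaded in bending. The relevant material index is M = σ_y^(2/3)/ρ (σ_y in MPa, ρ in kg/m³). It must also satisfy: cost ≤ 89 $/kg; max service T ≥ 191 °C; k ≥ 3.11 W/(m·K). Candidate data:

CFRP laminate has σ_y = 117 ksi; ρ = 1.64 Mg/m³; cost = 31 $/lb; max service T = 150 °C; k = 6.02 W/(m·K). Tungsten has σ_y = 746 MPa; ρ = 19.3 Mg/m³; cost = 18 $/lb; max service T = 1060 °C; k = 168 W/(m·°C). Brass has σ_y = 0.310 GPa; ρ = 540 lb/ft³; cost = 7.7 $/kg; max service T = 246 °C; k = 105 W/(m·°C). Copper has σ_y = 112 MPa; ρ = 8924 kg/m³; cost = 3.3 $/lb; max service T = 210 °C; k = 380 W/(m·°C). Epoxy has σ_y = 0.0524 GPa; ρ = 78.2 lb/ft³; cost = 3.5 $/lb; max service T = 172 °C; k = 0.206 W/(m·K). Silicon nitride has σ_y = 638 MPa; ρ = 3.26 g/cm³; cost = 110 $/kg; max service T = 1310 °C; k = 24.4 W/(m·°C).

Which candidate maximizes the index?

brass

Screen on constraints: cost ≤ 89 $/kg; max service T ≥ 191 °C; k ≥ 3.11 W/(m·K). Survivors: tungsten, brass, copper.
Normalizing units and computing the index:
  tungsten: σ_y = 746.0 MPa, ρ = 19300 kg/m³
  brass: σ_y = 310.0 MPa, ρ = 8650 kg/m³
  copper: σ_y = 112.0 MPa, ρ = 8924 kg/m³
  brass: M = 5.30×10⁻³
  tungsten: M = 4.26×10⁻³
  copper: M = 2.60×10⁻³
Brass ranks first.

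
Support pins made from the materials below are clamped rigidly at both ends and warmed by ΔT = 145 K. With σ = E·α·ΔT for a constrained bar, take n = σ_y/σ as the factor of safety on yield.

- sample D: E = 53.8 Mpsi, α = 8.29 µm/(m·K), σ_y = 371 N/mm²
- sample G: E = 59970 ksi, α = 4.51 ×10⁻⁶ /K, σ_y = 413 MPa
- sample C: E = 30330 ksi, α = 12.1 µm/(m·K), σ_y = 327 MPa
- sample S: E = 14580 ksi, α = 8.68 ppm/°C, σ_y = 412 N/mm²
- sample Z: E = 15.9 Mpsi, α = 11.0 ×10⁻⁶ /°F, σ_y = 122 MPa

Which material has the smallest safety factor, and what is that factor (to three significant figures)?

In consistent units (E in GPa, α in ×10⁻⁶/K, σ_y in MPa):
  sample D: E = 370.9, α = 8.29, σ_y = 371.0 → σ = 446 MPa, n = 0.832
  sample G: E = 413.5, α = 4.51, σ_y = 413.0 → σ = 270 MPa, n = 1.53
  sample C: E = 209.1, α = 12.1, σ_y = 327.0 → σ = 367 MPa, n = 0.891
  sample S: E = 100.5, α = 8.68, σ_y = 412.0 → σ = 127 MPa, n = 3.26
  sample Z: E = 109.6, α = 19.8, σ_y = 122.0 → σ = 315 MPa, n = 0.388
Sample Z has the lowest safety factor, n = 0.388.

sample Z, n = 0.388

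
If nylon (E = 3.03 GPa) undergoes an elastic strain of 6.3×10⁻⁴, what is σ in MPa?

1.91 MPa

σ = E·ε = 3030 MPa × 6.3×10⁻⁴ = 1.91 MPa.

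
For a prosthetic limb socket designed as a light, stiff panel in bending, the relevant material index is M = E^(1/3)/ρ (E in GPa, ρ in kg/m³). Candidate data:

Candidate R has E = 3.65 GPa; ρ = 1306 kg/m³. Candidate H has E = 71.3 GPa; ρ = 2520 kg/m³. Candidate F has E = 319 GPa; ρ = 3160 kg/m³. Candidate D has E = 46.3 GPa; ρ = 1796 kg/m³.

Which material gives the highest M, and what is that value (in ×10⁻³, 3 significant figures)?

Per-candidate index values:
  candidate F: M = 2.16×10⁻³
  candidate D: M = 2.00×10⁻³
  candidate H: M = 1.65×10⁻³
  candidate R: M = 1.18×10⁻³
The maximum is for candidate F.

candidate F, M = 2.16×10⁻³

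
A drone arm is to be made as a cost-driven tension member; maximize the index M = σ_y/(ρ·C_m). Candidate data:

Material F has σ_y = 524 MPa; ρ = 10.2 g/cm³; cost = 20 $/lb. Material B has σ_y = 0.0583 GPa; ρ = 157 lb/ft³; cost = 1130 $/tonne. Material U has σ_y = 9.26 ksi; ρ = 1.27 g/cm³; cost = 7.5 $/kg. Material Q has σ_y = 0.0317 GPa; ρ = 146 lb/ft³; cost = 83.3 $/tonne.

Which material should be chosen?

Convert each candidate to consistent units, then evaluate M:
  material F: σ_y = 524.0 MPa, ρ = 10200 kg/m³, cost = 44.09 $/kg
  material B: σ_y = 58.30 MPa, ρ = 2515 kg/m³, cost = 1.130 $/kg
  material U: σ_y = 63.85 MPa, ρ = 1270 kg/m³, cost = 7.500 $/kg
  material Q: σ_y = 31.70 MPa, ρ = 2339 kg/m³, cost = 0.08330 $/kg
  material Q: M = 163 kN·m per $
  material B: M = 20.5 kN·m per $
  material U: M = 6.70 kN·m per $
  material F: M = 1.17 kN·m per $
Highest index: material Q.

material Q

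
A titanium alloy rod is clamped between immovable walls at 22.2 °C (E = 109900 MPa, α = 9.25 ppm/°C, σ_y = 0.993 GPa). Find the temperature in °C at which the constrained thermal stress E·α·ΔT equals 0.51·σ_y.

E = 109900 MPa = 109.9 GPa.
σ_y = 0.993 GPa = 993.0 MPa.
E·α·ΔT = 506.4 MPa ⇒ ΔT = 506.4 / (109.9×10³ × 9.25×10⁻⁶) = 498.2 K.
T = 22.2 + 498.2 = 520.4 °C.

520 °C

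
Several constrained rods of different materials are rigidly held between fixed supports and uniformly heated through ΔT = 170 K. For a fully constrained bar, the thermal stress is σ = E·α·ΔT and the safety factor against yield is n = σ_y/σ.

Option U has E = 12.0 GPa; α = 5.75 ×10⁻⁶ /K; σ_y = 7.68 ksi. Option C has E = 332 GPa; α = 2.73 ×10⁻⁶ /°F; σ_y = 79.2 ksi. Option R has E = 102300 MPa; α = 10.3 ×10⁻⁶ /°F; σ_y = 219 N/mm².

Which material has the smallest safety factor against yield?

option R

Per material, after unit conversion:
  option U: E = 12.00, α = 5.75, σ_y = 52.95 → σ = 11.7 MPa, n = 4.51
  option C: E = 332.0, α = 4.91, σ_y = 546.1 → σ = 277 MPa, n = 1.97
  option R: E = 102.3, α = 18.5, σ_y = 219.0 → σ = 322 MPa, n = 0.679
Option R has the lowest safety factor, n = 0.679.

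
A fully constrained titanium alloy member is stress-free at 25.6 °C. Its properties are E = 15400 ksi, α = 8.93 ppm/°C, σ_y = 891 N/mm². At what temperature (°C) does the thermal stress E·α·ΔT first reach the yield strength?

E = 15400 ksi = 106.2 GPa.
σ_y = 891 N/mm² = 891.0 MPa.
E·α·ΔT = 891.0 MPa ⇒ ΔT = 891.0 / (106.2×10³ × 8.93×10⁻⁶) = 939.7 K.
T = 25.6 + 939.7 = 965.3 °C.

965 °C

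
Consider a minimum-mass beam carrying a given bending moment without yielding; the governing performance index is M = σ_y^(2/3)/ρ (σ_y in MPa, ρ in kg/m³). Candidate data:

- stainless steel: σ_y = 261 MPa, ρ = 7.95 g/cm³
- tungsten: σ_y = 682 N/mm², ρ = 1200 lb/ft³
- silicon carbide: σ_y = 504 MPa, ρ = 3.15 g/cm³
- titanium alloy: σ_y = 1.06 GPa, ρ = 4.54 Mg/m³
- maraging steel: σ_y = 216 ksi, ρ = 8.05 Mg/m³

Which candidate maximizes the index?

Normalizing units and computing the index:
  stainless steel: σ_y = 261.0 MPa, ρ = 7950 kg/m³
  tungsten: σ_y = 682.0 MPa, ρ = 19220 kg/m³
  silicon carbide: σ_y = 504.0 MPa, ρ = 3150 kg/m³
  titanium alloy: σ_y = 1060 MPa, ρ = 4540 kg/m³
  maraging steel: σ_y = 1489 MPa, ρ = 8050 kg/m³
  titanium alloy: M = 22.9×10⁻³
  silicon carbide: M = 20.1×10⁻³
  maraging steel: M = 16.2×10⁻³
  stainless steel: M = 5.14×10⁻³
  tungsten: M = 4.03×10⁻³
Titanium alloy has the largest M.

titanium alloy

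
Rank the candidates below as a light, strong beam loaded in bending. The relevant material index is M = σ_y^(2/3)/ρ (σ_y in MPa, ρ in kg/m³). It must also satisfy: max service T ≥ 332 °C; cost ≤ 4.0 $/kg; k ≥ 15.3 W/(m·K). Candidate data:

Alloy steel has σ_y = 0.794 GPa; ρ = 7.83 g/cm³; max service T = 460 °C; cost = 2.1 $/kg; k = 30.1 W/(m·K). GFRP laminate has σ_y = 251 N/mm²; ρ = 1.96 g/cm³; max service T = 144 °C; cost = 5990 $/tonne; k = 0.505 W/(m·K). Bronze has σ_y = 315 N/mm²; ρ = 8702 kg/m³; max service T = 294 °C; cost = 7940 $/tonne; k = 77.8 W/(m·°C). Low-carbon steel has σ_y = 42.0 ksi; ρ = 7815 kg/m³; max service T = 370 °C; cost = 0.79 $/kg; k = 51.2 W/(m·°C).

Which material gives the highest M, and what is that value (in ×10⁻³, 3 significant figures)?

Screen on constraints: max service T ≥ 332 °C; cost ≤ 4.0 $/kg; k ≥ 15.3 W/(m·K). Survivors: alloy steel, low-carbon steel.
Putting every candidate on a common basis:
  alloy steel: σ_y = 794.0 MPa, ρ = 7830 kg/m³
  low-carbon steel: σ_y = 289.6 MPa, ρ = 7815 kg/m³
  alloy steel: M = 11.0×10⁻³
  low-carbon steel: M = 5.60×10⁻³
Alloy steel has the largest M.

alloy steel, M = 11.0×10⁻³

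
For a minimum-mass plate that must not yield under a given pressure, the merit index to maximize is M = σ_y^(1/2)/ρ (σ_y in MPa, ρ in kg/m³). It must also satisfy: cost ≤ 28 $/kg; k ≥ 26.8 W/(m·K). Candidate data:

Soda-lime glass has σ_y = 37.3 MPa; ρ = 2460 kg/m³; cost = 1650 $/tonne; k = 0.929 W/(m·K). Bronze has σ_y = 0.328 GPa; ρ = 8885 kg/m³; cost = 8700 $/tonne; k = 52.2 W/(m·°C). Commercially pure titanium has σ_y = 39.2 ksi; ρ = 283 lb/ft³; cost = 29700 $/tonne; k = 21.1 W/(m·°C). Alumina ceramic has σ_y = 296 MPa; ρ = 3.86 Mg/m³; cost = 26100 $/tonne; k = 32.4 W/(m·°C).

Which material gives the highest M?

Screen on constraints: cost ≤ 28 $/kg; k ≥ 26.8 W/(m·K). Survivors: bronze, alumina ceramic.
Convert each candidate to consistent units, then evaluate M:
  bronze: σ_y = 328.0 MPa, ρ = 8885 kg/m³
  alumina ceramic: σ_y = 296.0 MPa, ρ = 3860 kg/m³
  alumina ceramic: M = 4.46×10⁻³
  bronze: M = 2.04×10⁻³
Highest index: alumina ceramic.

alumina ceramic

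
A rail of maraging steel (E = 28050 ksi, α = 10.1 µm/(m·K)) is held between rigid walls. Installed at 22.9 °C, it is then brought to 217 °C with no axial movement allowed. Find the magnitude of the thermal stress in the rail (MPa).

379 MPa

E = 28050 ksi = 193.4 GPa.
ΔT = 194.1 K. Constrained thermal stress σ = E·α·ΔT = 193.4×10³ MPa × 10.1×10⁻⁶ × 194.1 = 379 MPa (compressive).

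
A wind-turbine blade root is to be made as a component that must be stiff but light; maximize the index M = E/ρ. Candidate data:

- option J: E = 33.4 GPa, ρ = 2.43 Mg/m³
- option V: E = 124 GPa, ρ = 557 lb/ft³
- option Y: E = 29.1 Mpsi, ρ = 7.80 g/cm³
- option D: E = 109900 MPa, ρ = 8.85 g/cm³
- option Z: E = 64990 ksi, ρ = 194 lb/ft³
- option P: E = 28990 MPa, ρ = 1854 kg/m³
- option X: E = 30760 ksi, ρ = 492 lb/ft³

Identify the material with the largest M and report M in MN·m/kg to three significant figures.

option Z, M = 144 MN·m/kg

Normalizing units and computing the index:
  option J: E = 33.40 GPa, ρ = 2430 kg/m³
  option V: E = 124.0 GPa, ρ = 8922 kg/m³
  option Y: E = 200.6 GPa, ρ = 7800 kg/m³
  option D: E = 109.9 GPa, ρ = 8850 kg/m³
  option Z: E = 448.1 GPa, ρ = 3108 kg/m³
  option P: E = 28.99 GPa, ρ = 1854 kg/m³
  option X: E = 212.1 GPa, ρ = 7881 kg/m³
  option Z: M = 144 MN·m/kg
  option X: M = 26.9 MN·m/kg
  option Y: M = 25.7 MN·m/kg
  option P: M = 15.6 MN·m/kg
  option V: M = 13.9 MN·m/kg
  option J: M = 13.7 MN·m/kg
  option D: M = 12.4 MN·m/kg
The maximum is for option Z.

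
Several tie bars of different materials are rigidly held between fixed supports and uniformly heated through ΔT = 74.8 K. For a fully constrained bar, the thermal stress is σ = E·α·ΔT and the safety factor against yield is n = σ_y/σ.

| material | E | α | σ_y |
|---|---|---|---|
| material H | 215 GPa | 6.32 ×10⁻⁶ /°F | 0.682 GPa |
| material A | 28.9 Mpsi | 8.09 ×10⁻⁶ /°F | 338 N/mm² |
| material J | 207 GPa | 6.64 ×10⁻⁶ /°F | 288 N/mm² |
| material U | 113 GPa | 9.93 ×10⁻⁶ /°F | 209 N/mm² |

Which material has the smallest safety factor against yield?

material U

Converting E to GPa, α to ×10⁻⁶/K, σ_y to MPa, then σ and n for each:
  material H: E = 215.0, α = 11.4, σ_y = 682.0 → σ = 183 MPa, n = 3.73
  material A: E = 199.3, α = 14.6, σ_y = 338.0 → σ = 217 MPa, n = 1.56
  material J: E = 207.0, α = 12.0, σ_y = 288.0 → σ = 185 MPa, n = 1.56
  material U: E = 113.0, α = 17.9, σ_y = 209.0 → σ = 151 MPa, n = 1.38
The minimum is material U at n = 1.38.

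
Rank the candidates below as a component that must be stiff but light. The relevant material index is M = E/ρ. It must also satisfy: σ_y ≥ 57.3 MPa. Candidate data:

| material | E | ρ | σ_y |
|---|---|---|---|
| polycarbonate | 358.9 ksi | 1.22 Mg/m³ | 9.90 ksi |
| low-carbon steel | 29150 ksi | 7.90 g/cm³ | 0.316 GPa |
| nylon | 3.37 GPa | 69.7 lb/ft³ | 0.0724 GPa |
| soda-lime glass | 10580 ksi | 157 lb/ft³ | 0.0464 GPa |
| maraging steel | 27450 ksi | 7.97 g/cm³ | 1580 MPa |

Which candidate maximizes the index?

low-carbon steel

Screen on constraints: σ_y ≥ 57.3 MPa. Survivors: polycarbonate, low-carbon steel, nylon, maraging steel.
Normalizing units and computing the index:
  polycarbonate: E = 2.475 GPa, ρ = 1220 kg/m³
  low-carbon steel: E = 201.0 GPa, ρ = 7900 kg/m³
  nylon: E = 3.370 GPa, ρ = 1116 kg/m³
  maraging steel: E = 189.3 GPa, ρ = 7970 kg/m³
  low-carbon steel: M = 25.4 MN·m/kg
  maraging steel: M = 23.7 MN·m/kg
  nylon: M = 3.02 MN·m/kg
  polycarbonate: M = 2.03 MN·m/kg
Highest index: low-carbon steel.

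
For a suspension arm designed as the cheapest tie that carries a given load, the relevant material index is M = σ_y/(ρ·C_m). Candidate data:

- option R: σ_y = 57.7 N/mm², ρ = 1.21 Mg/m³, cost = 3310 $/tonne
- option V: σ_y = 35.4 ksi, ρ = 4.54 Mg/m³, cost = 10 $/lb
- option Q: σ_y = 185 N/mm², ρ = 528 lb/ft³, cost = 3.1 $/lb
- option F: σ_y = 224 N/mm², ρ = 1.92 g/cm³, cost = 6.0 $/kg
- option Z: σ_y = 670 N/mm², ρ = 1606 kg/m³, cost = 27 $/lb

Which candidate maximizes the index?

option F

In SI units:
  option R: σ_y = 57.70 MPa, ρ = 1210 kg/m³, cost = 3.310 $/kg
  option V: σ_y = 244.1 MPa, ρ = 4540 kg/m³, cost = 22.05 $/kg
  option Q: σ_y = 185.0 MPa, ρ = 8458 kg/m³, cost = 6.834 $/kg
  option F: σ_y = 224.0 MPa, ρ = 1920 kg/m³, cost = 6.000 $/kg
  option Z: σ_y = 670.0 MPa, ρ = 1606 kg/m³, cost = 59.52 $/kg
  option F: M = 19.4 kN·m per $
  option R: M = 14.4 kN·m per $
  option Z: M = 7.01 kN·m per $
  option Q: M = 3.20 kN·m per $
  option V: M = 2.44 kN·m per $
Option F ranks first.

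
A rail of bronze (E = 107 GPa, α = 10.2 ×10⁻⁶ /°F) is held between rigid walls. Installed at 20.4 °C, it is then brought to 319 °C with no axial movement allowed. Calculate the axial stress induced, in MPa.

α = 10.2×10⁻⁶/°F × 9/5 = 18.4×10⁻⁶/K.
ΔT = 298.6 K. Constrained thermal stress σ = E·α·ΔT = 107.0×10³ MPa × 18.4×10⁻⁶ × 298.6 = 587 MPa (compressive).

587 MPa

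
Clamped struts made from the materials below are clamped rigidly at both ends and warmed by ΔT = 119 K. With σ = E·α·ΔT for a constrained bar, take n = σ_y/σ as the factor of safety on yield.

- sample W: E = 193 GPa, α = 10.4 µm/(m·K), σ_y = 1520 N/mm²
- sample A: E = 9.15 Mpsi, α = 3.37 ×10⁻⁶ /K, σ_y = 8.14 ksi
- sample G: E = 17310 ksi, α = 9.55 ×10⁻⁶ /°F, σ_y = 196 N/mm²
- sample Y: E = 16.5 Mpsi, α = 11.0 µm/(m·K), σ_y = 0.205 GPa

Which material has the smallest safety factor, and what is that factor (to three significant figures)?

With everything in SI (GPa, ×10⁻⁶/K, MPa):
  sample W: E = 193.0, α = 10.4, σ_y = 1520 → σ = 239 MPa, n = 6.36
  sample A: E = 63.09, α = 3.37, σ_y = 56.12 → σ = 25.3 MPa, n = 2.22
  sample G: E = 119.3, α = 17.2, σ_y = 196.0 → σ = 244 MPa, n = 0.803
  sample Y: E = 113.8, α = 11.0, σ_y = 205.0 → σ = 149 MPa, n = 1.38
Sample G has the lowest safety factor, n = 0.803.

sample G, n = 0.803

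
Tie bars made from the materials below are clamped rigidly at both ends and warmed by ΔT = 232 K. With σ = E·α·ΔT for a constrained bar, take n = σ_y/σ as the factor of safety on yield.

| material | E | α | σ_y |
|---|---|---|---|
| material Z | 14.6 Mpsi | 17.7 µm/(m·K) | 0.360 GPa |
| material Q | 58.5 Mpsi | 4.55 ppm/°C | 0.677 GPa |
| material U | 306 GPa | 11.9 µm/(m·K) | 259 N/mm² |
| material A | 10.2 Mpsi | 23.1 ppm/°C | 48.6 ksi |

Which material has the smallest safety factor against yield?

Per material, after unit conversion:
  material Z: E = 100.7, α = 17.7, σ_y = 360.0 → σ = 413 MPa, n = 0.871
  material Q: E = 403.3, α = 4.55, σ_y = 677.0 → σ = 426 MPa, n = 1.59
  material U: E = 306.0, α = 11.9, σ_y = 259.0 → σ = 845 MPa, n = 0.307
  material A: E = 70.33, α = 23.1, σ_y = 335.1 → σ = 377 MPa, n = 0.889
Material U has the lowest safety factor, n = 0.307.

material U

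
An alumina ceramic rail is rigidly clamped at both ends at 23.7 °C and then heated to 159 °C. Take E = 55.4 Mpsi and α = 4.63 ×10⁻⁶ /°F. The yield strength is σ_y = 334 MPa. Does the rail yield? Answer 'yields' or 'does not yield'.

E = 55.4 Mpsi = 382.0 GPa.
α = 4.63×10⁻⁶/°F × 9/5 = 8.33×10⁻⁶/K.
ΔT = 135.3 K. Constrained thermal stress σ = E·α·ΔT = 382.0×10³ MPa × 8.33×10⁻⁶ × 135.3 = 431 MPa (compressive).
Compare to σ_y = 334 MPa: σ ≥ σ_y, so it yields.

yields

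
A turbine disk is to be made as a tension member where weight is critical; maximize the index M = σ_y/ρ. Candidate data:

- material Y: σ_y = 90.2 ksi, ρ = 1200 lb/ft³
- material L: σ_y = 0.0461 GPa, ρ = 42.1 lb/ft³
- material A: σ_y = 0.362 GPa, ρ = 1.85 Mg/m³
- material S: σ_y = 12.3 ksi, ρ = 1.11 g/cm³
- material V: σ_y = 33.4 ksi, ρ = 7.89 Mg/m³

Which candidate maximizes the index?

material A

In SI units:
  material Y: σ_y = 621.9 MPa, ρ = 19220 kg/m³
  material L: σ_y = 46.10 MPa, ρ = 674.4 kg/m³
  material A: σ_y = 362.0 MPa, ρ = 1850 kg/m³
  material S: σ_y = 84.81 MPa, ρ = 1110 kg/m³
  material V: σ_y = 230.3 MPa, ρ = 7890 kg/m³
  material A: M = 196 kN·m/kg
  material S: M = 76.4 kN·m/kg
  material L: M = 68.4 kN·m/kg
  material Y: M = 32.4 kN·m/kg
  material V: M = 29.2 kN·m/kg
The maximum is for material A.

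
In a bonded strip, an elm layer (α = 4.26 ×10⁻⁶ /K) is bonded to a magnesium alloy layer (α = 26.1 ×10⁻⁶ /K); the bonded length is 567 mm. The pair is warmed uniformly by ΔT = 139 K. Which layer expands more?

α(elm) = 4.26×10⁻⁶/K vs α(magnesium alloy) = 26.1×10⁻⁶/K.
Higher α expands more for the same ΔT: magnesium alloy.

magnesium alloy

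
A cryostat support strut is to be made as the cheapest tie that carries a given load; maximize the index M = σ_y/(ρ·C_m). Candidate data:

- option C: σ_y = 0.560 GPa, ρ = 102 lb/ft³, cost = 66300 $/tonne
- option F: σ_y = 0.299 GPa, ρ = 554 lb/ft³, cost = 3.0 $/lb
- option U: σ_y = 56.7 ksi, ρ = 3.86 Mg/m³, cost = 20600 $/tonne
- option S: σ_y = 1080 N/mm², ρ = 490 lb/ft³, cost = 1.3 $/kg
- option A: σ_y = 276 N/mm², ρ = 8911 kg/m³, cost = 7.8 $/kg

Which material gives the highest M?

Normalizing units and computing the index:
  option C: σ_y = 560.0 MPa, ρ = 1634 kg/m³, cost = 66.30 $/kg
  option F: σ_y = 299.0 MPa, ρ = 8874 kg/m³, cost = 6.614 $/kg
  option U: σ_y = 390.9 MPa, ρ = 3860 kg/m³, cost = 20.60 $/kg
  option S: σ_y = 1080 MPa, ρ = 7849 kg/m³, cost = 1.300 $/kg
  option A: σ_y = 276.0 MPa, ρ = 8911 kg/m³, cost = 7.800 $/kg
  option S: M = 106 kN·m per $
  option C: M = 5.17 kN·m per $
  option F: M = 5.09 kN·m per $
  option U: M = 4.92 kN·m per $
  option A: M = 3.97 kN·m per $
Option S ranks first.

option S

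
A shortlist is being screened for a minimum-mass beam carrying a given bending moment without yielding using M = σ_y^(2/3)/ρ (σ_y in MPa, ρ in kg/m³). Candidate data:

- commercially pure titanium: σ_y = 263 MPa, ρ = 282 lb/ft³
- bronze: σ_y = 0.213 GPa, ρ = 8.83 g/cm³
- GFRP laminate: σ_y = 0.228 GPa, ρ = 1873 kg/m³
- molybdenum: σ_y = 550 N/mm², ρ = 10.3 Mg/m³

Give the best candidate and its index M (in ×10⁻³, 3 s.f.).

GFRP laminate, M = 19.9×10⁻³

Normalizing units and computing the index:
  commercially pure titanium: σ_y = 263.0 MPa, ρ = 4517 kg/m³
  bronze: σ_y = 213.0 MPa, ρ = 8830 kg/m³
  GFRP laminate: σ_y = 228.0 MPa, ρ = 1873 kg/m³
  molybdenum: σ_y = 550.0 MPa, ρ = 10300 kg/m³
  GFRP laminate: M = 19.9×10⁻³
  commercially pure titanium: M = 9.09×10⁻³
  molybdenum: M = 6.52×10⁻³
  bronze: M = 4.04×10⁻³
GFRP laminate ranks first.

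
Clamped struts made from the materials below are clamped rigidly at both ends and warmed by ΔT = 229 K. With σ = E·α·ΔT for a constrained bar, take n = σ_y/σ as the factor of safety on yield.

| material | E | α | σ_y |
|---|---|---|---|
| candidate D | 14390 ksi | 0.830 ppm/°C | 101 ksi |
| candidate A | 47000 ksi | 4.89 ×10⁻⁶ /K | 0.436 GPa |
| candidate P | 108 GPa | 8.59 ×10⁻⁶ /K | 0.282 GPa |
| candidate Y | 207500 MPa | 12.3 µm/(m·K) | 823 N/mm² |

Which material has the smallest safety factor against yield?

With everything in SI (GPa, ×10⁻⁶/K, MPa):
  candidate D: E = 99.22, α = 0.830, σ_y = 696.4 → σ = 18.9 MPa, n = 36.9
  candidate A: E = 324.1, α = 4.89, σ_y = 436.0 → σ = 363 MPa, n = 1.20
  candidate P: E = 108.0, α = 8.59, σ_y = 282.0 → σ = 212 MPa, n = 1.33
  candidate Y: E = 207.5, α = 12.3, σ_y = 823.0 → σ = 584 MPa, n = 1.41
Smallest n: candidate A with n = 1.20.

candidate A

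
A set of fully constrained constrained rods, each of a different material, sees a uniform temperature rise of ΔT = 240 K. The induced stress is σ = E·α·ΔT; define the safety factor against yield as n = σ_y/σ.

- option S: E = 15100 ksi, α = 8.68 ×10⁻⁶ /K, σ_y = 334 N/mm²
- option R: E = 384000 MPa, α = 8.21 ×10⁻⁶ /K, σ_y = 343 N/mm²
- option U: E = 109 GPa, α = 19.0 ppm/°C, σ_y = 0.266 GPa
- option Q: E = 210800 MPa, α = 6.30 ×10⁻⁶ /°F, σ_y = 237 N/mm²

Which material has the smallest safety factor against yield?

option Q

Converting E to GPa, α to ×10⁻⁶/K, σ_y to MPa, then σ and n for each:
  option S: E = 104.1, α = 8.68, σ_y = 334.0 → σ = 217 MPa, n = 1.54
  option R: E = 384.0, α = 8.21, σ_y = 343.0 → σ = 757 MPa, n = 0.453
  option U: E = 109.0, α = 19.0, σ_y = 266.0 → σ = 497 MPa, n = 0.535
  option Q: E = 210.8, α = 11.3, σ_y = 237.0 → σ = 574 MPa, n = 0.413
Smallest n: option Q with n = 0.413.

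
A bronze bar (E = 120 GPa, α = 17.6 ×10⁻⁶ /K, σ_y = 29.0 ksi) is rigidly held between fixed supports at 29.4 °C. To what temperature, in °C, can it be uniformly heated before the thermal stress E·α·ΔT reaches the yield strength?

σ_y = 29.0 ksi = 199.9 MPa.
E·α·ΔT = 199.9 MPa ⇒ ΔT = 199.9 / (120.0×10³ × 17.6×10⁻⁶) = 94.67 K.
T = 29.4 + 94.67 = 124.1 °C.

124 °C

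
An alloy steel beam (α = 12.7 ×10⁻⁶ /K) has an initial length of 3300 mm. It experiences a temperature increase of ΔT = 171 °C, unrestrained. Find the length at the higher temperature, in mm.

3307.2 mm

ΔL = α·L₀·ΔT = 12.7×10⁻⁶ × 3300 mm × 171.0 K = 7.17 mm.
L = L₀ + ΔL = 3300 + 7.17 = 3307.2 mm.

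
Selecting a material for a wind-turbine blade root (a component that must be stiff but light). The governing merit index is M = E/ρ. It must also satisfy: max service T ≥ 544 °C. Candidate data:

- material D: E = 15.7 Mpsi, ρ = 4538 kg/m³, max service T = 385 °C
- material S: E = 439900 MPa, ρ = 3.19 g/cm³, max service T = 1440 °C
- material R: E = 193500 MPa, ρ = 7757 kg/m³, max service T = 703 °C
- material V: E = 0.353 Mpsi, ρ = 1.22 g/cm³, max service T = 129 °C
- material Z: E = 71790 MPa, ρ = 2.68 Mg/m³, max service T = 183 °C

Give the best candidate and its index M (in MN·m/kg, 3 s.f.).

Screen on constraints: max service T ≥ 544 °C. Survivors: material S, material R.
Normalizing units and computing the index:
  material S: E = 439.9 GPa, ρ = 3190 kg/m³
  material R: E = 193.5 GPa, ρ = 7757 kg/m³
  material S: M = 138 MN·m/kg
  material R: M = 24.9 MN·m/kg
Material S has the largest M.

material S, M = 138 MN·m/kg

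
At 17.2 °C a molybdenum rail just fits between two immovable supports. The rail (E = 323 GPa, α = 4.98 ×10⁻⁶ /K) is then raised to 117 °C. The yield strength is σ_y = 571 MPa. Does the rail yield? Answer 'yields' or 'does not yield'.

does not yield

ΔT = 99.80 K. Constrained thermal stress σ = E·α·ΔT = 323.0×10³ MPa × 4.98×10⁻⁶ × 99.80 = 161 MPa (compressive).
Compare to σ_y = 571 MPa: σ < σ_y, so it does not yield.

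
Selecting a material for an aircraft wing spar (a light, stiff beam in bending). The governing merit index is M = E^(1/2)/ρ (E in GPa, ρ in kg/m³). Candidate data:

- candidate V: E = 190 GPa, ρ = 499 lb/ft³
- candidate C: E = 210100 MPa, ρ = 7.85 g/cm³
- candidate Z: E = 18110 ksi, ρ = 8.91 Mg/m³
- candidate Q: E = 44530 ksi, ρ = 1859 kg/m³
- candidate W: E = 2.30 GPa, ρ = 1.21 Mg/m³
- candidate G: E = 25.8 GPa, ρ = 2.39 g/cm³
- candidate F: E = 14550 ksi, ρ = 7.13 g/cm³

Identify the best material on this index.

Normalizing units and computing the index:
  candidate V: E = 190.0 GPa, ρ = 7993 kg/m³
  candidate C: E = 210.1 GPa, ρ = 7850 kg/m³
  candidate Z: E = 124.9 GPa, ρ = 8910 kg/m³
  candidate Q: E = 307.0 GPa, ρ = 1859 kg/m³
  candidate W: E = 2.300 GPa, ρ = 1210 kg/m³
  candidate G: E = 25.80 GPa, ρ = 2390 kg/m³
  candidate F: E = 100.3 GPa, ρ = 7130 kg/m³
  candidate Q: M = 9.43×10⁻³
  candidate G: M = 2.13×10⁻³
  candidate C: M = 1.85×10⁻³
  candidate V: M = 1.72×10⁻³
  candidate F: M = 1.40×10⁻³
  candidate Z: M = 1.25×10⁻³
  candidate W: M = 1.25×10⁻³
Highest index: candidate Q.

candidate Q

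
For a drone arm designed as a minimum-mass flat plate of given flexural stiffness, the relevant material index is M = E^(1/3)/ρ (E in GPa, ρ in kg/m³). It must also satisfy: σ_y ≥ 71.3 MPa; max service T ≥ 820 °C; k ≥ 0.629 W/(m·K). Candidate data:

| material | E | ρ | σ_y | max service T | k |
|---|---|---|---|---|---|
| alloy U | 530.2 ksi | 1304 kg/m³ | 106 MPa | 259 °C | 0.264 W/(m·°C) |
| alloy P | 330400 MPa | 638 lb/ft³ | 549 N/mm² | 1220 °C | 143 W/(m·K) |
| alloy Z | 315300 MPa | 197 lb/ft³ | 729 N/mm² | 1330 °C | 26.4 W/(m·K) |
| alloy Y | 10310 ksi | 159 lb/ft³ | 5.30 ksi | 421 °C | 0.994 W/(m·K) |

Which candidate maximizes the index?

Screen on constraints: σ_y ≥ 71.3 MPa; max service T ≥ 820 °C; k ≥ 0.629 W/(m·K). Survivors: alloy P, alloy Z.
After converting to SI:
  alloy P: E = 330.4 GPa, ρ = 10220 kg/m³
  alloy Z: E = 315.3 GPa, ρ = 3156 kg/m³
  alloy Z: M = 2.16×10⁻³
  alloy P: M = 0.676×10⁻³
Highest index: alloy Z.

alloy Z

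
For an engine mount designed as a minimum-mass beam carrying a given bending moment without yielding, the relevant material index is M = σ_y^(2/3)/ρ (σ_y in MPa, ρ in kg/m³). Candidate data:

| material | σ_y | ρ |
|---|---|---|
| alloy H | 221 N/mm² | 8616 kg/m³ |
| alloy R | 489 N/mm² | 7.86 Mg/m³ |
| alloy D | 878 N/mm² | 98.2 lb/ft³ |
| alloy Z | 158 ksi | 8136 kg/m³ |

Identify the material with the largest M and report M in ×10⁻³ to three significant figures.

Putting every candidate on a common basis:
  alloy H: σ_y = 221.0 MPa, ρ = 8616 kg/m³
  alloy R: σ_y = 489.0 MPa, ρ = 7860 kg/m³
  alloy D: σ_y = 878.0 MPa, ρ = 1573 kg/m³
  alloy Z: σ_y = 1089 MPa, ρ = 8136 kg/m³
  alloy D: M = 58.3×10⁻³
  alloy Z: M = 13.0×10⁻³
  alloy R: M = 7.90×10⁻³
  alloy H: M = 4.24×10⁻³
The maximum is for alloy D.

alloy D, M = 58.3×10⁻³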